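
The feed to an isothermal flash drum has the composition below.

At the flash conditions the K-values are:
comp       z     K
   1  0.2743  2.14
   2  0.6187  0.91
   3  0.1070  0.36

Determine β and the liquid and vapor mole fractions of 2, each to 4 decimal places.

Material balance + equilibrium reduce to Σ zᵢ(Kᵢ−1)/(1+β(Kᵢ−1)) = 0.
Check two-phase: ΣzᵢKᵢ = 1.1885 > 1 and Σzᵢ/Kᵢ = 1.1053 > 1, so g(0) = 0.1885 > 0 and g(1) = -0.1053 < 0.
Newton–Raphson from β = 0.33:
  β = 0.3300: g = 0.08302, g' = -0.2640 → β = 0.6445
  β = 0.6445: g = 0.00459, g' = -0.2511 → β = 0.6628
  β = 0.6628: g = -0.00002, g' = -0.2535 → β = 0.6627
Converged at β = 0.6627.
Compositions from xᵢ = zᵢ/(1+β(Kᵢ−1)), yᵢ = Kᵢxᵢ:
  1: x = 0.1563, y = 0.3344
  2: x = 0.6579, y = 0.5987
  3: x = 0.1858, y = 0.0669

β = 0.6627, x_2 = 0.6579, y_2 = 0.5987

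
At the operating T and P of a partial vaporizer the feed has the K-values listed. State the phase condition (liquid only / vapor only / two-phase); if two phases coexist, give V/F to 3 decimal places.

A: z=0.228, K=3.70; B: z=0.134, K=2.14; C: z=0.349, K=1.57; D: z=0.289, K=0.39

two-phase, V/F = 0.894

ΣzᵢKᵢ = 1.791; Σzᵢ/Kᵢ = 1.088.
Both exceed 1, so a two-phase solution exists.
Let ψ = V/F and solve Σ zᵢ(Kᵢ−1)/(1+ψ(Kᵢ−1)) = 0.
Newton–Raphson from ψ = 0.36:
  ψ = 0.360: g = 0.3596, g' = -0.770 → ψ = 0.827
  ψ = 0.827: g = 0.0483, g' = -0.696 → ψ = 0.897
  ψ = 0.897: g = -0.0020, g' = -0.758 → ψ = 0.894
Converged at ψ = 0.894.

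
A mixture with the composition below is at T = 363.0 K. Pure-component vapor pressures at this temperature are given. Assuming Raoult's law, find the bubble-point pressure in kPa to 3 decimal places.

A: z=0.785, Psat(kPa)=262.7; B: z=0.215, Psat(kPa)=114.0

Pbub = 230.730 kPa

At the bubble point ψ → 0, so ΣzᵢKᵢ = 1 with Kᵢ = Pᵢˢᵃᵗ/P ⇒ P = ΣzᵢPᵢˢᵃᵗ.
P = 0.785·262.7 + 0.215·114.0 = 230.730 kPa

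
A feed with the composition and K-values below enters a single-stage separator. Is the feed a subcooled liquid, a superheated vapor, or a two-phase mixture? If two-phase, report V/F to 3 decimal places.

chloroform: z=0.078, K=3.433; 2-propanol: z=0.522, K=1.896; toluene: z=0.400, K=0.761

ΣzᵢKᵢ = 1.562; Σzᵢ/Kᵢ = 0.824.
Since Σzᵢ/Kᵢ < 1 the mixture is above its dew point — single vapor phase.

superheated vapor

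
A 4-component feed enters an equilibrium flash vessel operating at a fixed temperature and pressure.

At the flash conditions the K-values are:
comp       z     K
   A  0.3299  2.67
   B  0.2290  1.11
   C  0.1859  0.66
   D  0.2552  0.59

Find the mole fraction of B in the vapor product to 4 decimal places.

y_B = 0.2324

Newton–Raphson from β = 0.5:
  β = 0.5000: g = 0.11635, g' = -0.3748 → β = 0.8104
  β = 0.8104: g = 0.01328, g' = -0.3056 → β = 0.8539
  β = 0.8539: g = 0.00006, g' = -0.3029 → β = 0.8541
Converged at β = 0.8541.
Compositions from xᵢ = zᵢ/(1+β(Kᵢ−1)), yᵢ = Kᵢxᵢ:
  A: x = 0.1360, y = 0.3630
  B: x = 0.2093, y = 0.2324
  C: x = 0.2620, y = 0.1729
  D: x = 0.3927, y = 0.2317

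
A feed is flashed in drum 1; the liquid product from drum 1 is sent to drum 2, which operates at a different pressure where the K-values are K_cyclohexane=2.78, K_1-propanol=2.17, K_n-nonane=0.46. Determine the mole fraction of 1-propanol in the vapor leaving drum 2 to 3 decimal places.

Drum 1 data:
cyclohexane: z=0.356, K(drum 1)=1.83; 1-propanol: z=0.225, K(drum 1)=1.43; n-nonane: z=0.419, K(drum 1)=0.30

Drum 1:
Material balance + equilibrium reduce to Σ zᵢ(Kᵢ−1)/(1+ψ₁(Kᵢ−1)) = 0.
Feasibility: ΣzᵢKᵢ = 1.099, Σzᵢ/Kᵢ = 1.749 — both > 1, two phases present.
Newton iteration, ψ₁⁰ = 0.5:
  ψ₁ = 0.500: g = -0.1628, g' = -0.637 → ψ₁ = 0.244
  ψ₁ = 0.244: g = -0.0206, g' = -0.502 → ψ₁ = 0.203
Converged at ψ₁ = 0.203.
Drum-1 compositions:
  cyclohexane: x = 0.305, y = 0.558
  1-propanol: x = 0.207, y = 0.296
  n-nonane: x = 0.488, y = 0.147
Drum-2 feed = drum-1 liquid: z₂ = (0.3047, 0.2069, 0.4884).
Drum 2:
Iterate (Newton) starting at ψ₂ = 0.67:
  ψ₂ = 0.670: g = -0.0302, g' = -0.639 → ψ₂ = 0.623
Converged at ψ₂ = 0.623.
  cyclohexane: x = 0.145, y = 0.402
  1-propanol: x = 0.120, y = 0.260
  n-nonane: x = 0.736, y = 0.338

y_1-propanol (drum 2) = 0.260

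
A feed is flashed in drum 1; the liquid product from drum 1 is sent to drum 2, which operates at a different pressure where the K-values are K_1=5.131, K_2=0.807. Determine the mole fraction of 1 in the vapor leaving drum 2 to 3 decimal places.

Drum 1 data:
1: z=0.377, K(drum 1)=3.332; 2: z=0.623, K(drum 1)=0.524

y_1 (drum 2) = 0.229

Drum 1:
Let ψ₁ = V/F and solve Σ zᵢ(Kᵢ−1)/(1+ψ₁(Kᵢ−1)) = 0.
Check two-phase: ΣzᵢKᵢ = 1.583 > 1 and Σzᵢ/Kᵢ = 1.302 > 1, so g(0) = 0.583 > 0 and g(1) = -0.302 < 0.
Binary case is linear: z₁(K₁−1)(1+ψ₁(K₂−1)) + z₂(K₂−1)(1+ψ₁(K₁−1)) = 0
⇒ ψ₁ = [z₁(K₁−1)+z₂(K₂−1)] / [−(K₁−1)(K₂−1)] = 0.5826/1.1100 = 0.525
Drum-1 compositions:
  1: x = 0.170, y = 0.565
  2: x = 0.830, y = 0.435
Drum-2 feed = drum-1 liquid: z₂ = (0.1695, 0.8305).
Drum 2:
Rachford–Rice: g(ψ₂) = Σ zᵢ(Kᵢ−1)/(1+ψ₂(Kᵢ−1)) = 0.
Check two-phase: ΣzᵢKᵢ = 1.540 > 1 and Σzᵢ/Kᵢ = 1.062 > 1, so g(0) = 0.540 > 0 and g(1) = -0.062 < 0.
Newton iteration, ψ₂⁰ = 0.66:
  ψ₂ = 0.660: g = 0.0042, g' = -0.249 → ψ₂ = 0.677
Converged at ψ₂ = 0.677.
  1: x = 0.045, y = 0.229
  2: x = 0.955, y = 0.771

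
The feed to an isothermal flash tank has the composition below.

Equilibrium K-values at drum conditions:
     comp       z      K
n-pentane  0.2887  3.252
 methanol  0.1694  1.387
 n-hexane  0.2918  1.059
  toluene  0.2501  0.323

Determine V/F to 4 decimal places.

V/F = 0.6979

Rachford–Rice: g(V/F) = Σ zᵢ(Kᵢ−1)/(1+V/F(Kᵢ−1)) = 0.
Check two-phase: ΣzᵢKᵢ = 1.5636 > 1 and Σzᵢ/Kᵢ = 1.2608 > 1, so g(0) = 0.5636 > 0 and g(1) = -0.2608 < 0.
Newton iteration, V/F⁰ = 0.5:
  V/F = 0.5000: g = 0.12150, g' = -0.6047 → V/F = 0.7009
  V/F = 0.7009: g = -0.00198, g' = -0.6520 → V/F = 0.6979
Converged at V/F = 0.6979.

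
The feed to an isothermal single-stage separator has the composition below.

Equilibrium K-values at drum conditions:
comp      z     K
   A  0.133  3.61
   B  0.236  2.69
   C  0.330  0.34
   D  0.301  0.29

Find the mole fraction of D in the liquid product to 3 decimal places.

Material balance + equilibrium reduce to Σ zᵢ(Kᵢ−1)/(1+V/F(Kᵢ−1)) = 0.
g(0) = ΣzᵢKᵢ − 1 = 0.314 and g(1) = 1 − Σzᵢ/Kᵢ = -1.133, so a root lies in (0, 1).
Iterate (Newton) starting at V/F = 0.53:
  V/F = 0.530: g = -0.3216, g' = -1.077 → V/F = 0.231
  V/F = 0.231: g = -0.0097, g' = -1.118 → V/F = 0.223
Converged at V/F = 0.223.
Compositions from xᵢ = zᵢ/(1+V/F(Kᵢ−1)), yᵢ = Kᵢxᵢ:
  A: x = 0.084, y = 0.304
  B: x = 0.171, y = 0.461
  C: x = 0.387, y = 0.132
  D: x = 0.358, y = 0.104

x_D = 0.358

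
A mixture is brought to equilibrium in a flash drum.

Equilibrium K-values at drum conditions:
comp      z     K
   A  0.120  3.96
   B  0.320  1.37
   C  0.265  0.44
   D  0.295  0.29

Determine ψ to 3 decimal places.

Rachford–Rice: g(ψ) = Σ zᵢ(Kᵢ−1)/(1+ψ(Kᵢ−1)) = 0.
Check two-phase: ΣzᵢKᵢ = 1.116 > 1 and Σzᵢ/Kᵢ = 1.883 > 1, so g(0) = 0.116 > 0 and g(1) = -0.883 < 0.
Newton iteration, ψ⁰ = 0.5:
  ψ = 0.500: g = -0.2877, g' = -0.720 → ψ = 0.100
  ψ = 0.100: g = 0.0052, g' = -0.931 → ψ = 0.106
Converged at ψ = 0.106.

ψ = 0.106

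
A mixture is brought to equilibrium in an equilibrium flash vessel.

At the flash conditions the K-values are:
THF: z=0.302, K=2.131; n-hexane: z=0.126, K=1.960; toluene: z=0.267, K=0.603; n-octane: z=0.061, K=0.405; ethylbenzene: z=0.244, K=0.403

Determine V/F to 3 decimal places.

V/F = 0.314

Newton iteration, V/F⁰ = 0.5:
  V/F = 0.500: g = -0.0917, g' = -0.497 → V/F = 0.315
  V/F = 0.315: g = -0.0007, g' = -0.498 → V/F = 0.314
Converged at V/F = 0.314.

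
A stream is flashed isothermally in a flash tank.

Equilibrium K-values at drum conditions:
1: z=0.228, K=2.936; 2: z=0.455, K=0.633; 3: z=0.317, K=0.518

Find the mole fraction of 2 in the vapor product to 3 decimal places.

y_2 = 0.305

Newton iteration, ψ⁰ = 0.61:
  ψ = 0.610: g = -0.2292, g' = -0.429 → ψ = 0.076
  ψ = 0.076: g = 0.0544, g' = -0.794 → ψ = 0.145
  ψ = 0.145: g = 0.0043, g' = -0.675 → ψ = 0.151
Converged at ψ = 0.151.
Compositions from xᵢ = zᵢ/(1+ψ(Kᵢ−1)), yᵢ = Kᵢxᵢ:
  1: x = 0.176, y = 0.518
  2: x = 0.482, y = 0.305
  3: x = 0.342, y = 0.177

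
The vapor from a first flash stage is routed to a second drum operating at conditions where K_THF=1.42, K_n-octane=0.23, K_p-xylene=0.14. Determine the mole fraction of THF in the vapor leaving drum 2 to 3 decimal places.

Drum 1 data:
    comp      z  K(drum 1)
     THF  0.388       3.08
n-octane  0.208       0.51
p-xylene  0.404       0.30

Drum 1:
Material balance + equilibrium reduce to Σ zᵢ(Kᵢ−1)/(1+ψ₁(Kᵢ−1)) = 0.
Feasibility: ΣzᵢKᵢ = 1.422, Σzᵢ/Kᵢ = 1.880 — both > 1, two phases present.
Iterate (Newton) starting at ψ₁ = 0.6:
  ψ₁ = 0.600: g = -0.2729, g' = -1.021 → ψ₁ = 0.333
  ψ₁ = 0.333: g = -0.0134, g' = -0.994 → ψ₁ = 0.319
Converged at ψ₁ = 0.319.
Drum-1 compositions:
  THF: x = 0.233, y = 0.718
  n-octane: x = 0.247, y = 0.126
  p-xylene: x = 0.520, y = 0.156
Drum-2 feed = drum-1 vapor: z₂ = (0.7182, 0.1258, 0.1561).
Drum 2:
Rachford–Rice: g(ψ₂) = Σ zᵢ(Kᵢ−1)/(1+ψ₂(Kᵢ−1)) = 0.
g(0) = ΣzᵢKᵢ − 1 = 0.071 and g(1) = 1 − Σzᵢ/Kᵢ = -1.167, so a root lies in (0, 1).
Newton–Raphson from ψ₂ = 0.54:
  ψ₂ = 0.540: g = -0.1705, g' = -0.705 → ψ₂ = 0.298
  ψ₂ = 0.298: g = -0.0381, g' = -0.434 → ψ₂ = 0.210
  ψ₂ = 0.210: g = -0.0023, g' = -0.385 → ψ₂ = 0.204
Converged at ψ₂ = 0.204.
  THF: x = 0.661, y = 0.939
  n-octane: x = 0.149, y = 0.034
  p-xylene: x = 0.189, y = 0.027

y_THF (drum 2) = 0.939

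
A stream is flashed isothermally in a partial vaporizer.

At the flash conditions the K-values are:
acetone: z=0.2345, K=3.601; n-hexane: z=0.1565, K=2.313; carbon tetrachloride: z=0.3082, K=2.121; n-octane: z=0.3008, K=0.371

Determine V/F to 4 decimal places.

V/F = 0.9135

Rachford–Rice: g(V/F) = Σ zᵢ(Kᵢ−1)/(1+V/F(Kᵢ−1)) = 0.
Check two-phase: ΣzᵢKᵢ = 1.9717 > 1 and Σzᵢ/Kᵢ = 1.0889 > 1, so g(0) = 0.9717 > 0 and g(1) = -0.0889 < 0.
Iterate (Newton) starting at V/F = 0.5:
  V/F = 0.5000: g = 0.33457, g' = -0.8104 → V/F = 0.9128
  V/F = 0.9128: g = 0.00065, g' = -0.9461 → V/F = 0.9135
Converged at V/F = 0.9135.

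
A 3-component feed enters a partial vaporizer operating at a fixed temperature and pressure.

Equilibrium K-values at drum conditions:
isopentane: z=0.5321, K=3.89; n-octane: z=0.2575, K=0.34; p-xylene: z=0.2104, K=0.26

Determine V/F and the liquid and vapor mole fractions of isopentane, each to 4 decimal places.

Material balance + equilibrium reduce to Σ zᵢ(Kᵢ−1)/(1+V/F(Kᵢ−1)) = 0.
Check two-phase: ΣzᵢKᵢ = 2.2121 > 1 and Σzᵢ/Kᵢ = 1.7034 > 1, so g(0) = 1.2121 > 0 and g(1) = -0.7034 < 0.
Newton iteration, V/F⁰ = 0.5:
  V/F = 0.5000: g = 0.12815, g' = -1.2836 → V/F = 0.5998
  V/F = 0.5998: g = 0.00126, g' = -1.2747 → V/F = 0.6008
Converged at V/F = 0.6008.
Compositions from xᵢ = zᵢ/(1+V/F(Kᵢ−1)), yᵢ = Kᵢxᵢ:
  isopentane: x = 0.1945, y = 0.7564
  n-octane: x = 0.4267, y = 0.1451
  p-xylene: x = 0.3788, y = 0.0985

V/F = 0.6008, x_isopentane = 0.1945, y_isopentane = 0.7564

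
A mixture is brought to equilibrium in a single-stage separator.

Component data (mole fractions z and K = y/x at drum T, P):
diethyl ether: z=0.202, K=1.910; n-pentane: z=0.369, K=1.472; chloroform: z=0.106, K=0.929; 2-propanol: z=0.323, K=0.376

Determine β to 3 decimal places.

Iterate (Newton) starting at β = 0.5:
  β = 0.500: g = -0.0335, g' = -0.399 → β = 0.416
  β = 0.416: g = -0.0011, g' = -0.375 → β = 0.413
Converged at β = 0.413.

β = 0.413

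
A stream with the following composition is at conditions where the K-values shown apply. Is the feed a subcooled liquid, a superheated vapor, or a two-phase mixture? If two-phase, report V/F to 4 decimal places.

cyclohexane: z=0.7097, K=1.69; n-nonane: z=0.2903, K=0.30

ΣzᵢKᵢ = 1.2865; Σzᵢ/Kᵢ = 1.3876.
Both exceed 1, so a two-phase solution exists.
Newton iteration, ψ⁰ = 0.54:
  ψ = 0.5400: g = 0.03006, g' = -0.5470 → ψ = 0.5950
  ψ = 0.5950: g = -0.00107, g' = -0.5876 → ψ = 0.5931
Converged at ψ = 0.5931.

two-phase, V/F = 0.5931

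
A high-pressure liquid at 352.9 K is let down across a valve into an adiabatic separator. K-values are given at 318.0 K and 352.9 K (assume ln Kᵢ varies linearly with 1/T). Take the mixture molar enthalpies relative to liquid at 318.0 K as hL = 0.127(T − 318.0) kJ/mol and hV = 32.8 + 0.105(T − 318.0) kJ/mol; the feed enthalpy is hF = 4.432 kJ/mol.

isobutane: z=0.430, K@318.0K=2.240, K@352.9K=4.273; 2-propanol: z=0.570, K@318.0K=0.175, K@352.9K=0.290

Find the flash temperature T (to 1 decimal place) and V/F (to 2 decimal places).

Adiabatic flash: solve Rachford–Rice at each trial T, then check hF = ψ·hV(T) + (1−ψ)·hL(T).
  T = 318.0 K: K = (2.240, 0.175), RR gives ψ = 0.062, H_out = 2.018 kJ/mol
  T = 352.9 K: K = (4.273, 0.290), RR gives ψ = 0.431, H_out = 18.254 kJ/mol
  T = 335.4 K: K = (3.143, 0.228), RR gives ψ = 0.291, H_out = 11.647 kJ/mol
  T = 326.7 K: K = (2.665, 0.200), RR gives ψ = 0.196, H_out = 7.483 kJ/mol
  T = 322.4 K: K = (2.449, 0.188), RR gives ψ = 0.136, H_out = 5.003 kJ/mol
  T = 320.2 K: K = (2.343, 0.181), RR gives ψ = 0.101, H_out = 3.578 kJ/mol
Linear interpolation between T = 320.2 (H_out = 3.578) and T = 322.4 (H_out = 5.003) on hF = 4.432 gives T ≈ 321.5 K, at which ψ = 0.12.

T = 321.5 K, V/F = 0.12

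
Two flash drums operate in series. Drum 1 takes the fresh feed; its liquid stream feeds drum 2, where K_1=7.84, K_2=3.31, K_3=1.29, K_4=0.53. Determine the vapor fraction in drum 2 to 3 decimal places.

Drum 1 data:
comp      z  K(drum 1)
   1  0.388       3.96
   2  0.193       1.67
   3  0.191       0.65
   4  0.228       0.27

Drum 1:
Let ψ₁ = V/F and solve Σ zᵢ(Kᵢ−1)/(1+ψ₁(Kᵢ−1)) = 0.
Check two-phase: ΣzᵢKᵢ = 2.045 > 1 and Σzᵢ/Kᵢ = 1.352 > 1, so g(0) = 1.044 > 0 and g(1) = -0.352 < 0.
Newton–Raphson from ψ₁ = 0.5:
  ψ₁ = 0.500: g = 0.2168, g' = -0.937 → ψ₁ = 0.731
  ψ₁ = 0.731: g = 0.0027, g' = -0.980 → ψ₁ = 0.734
Converged at ψ₁ = 0.734.
Drum-1 compositions:
  1: x = 0.122, y = 0.484
  2: x = 0.129, y = 0.216
  3: x = 0.257, y = 0.167
  4: x = 0.491, y = 0.133
Drum-2 feed = drum-1 liquid: z₂ = (0.1223, 0.1294, 0.2570, 0.4913).
Drum 2:
Let ψ₂ = V/F and solve Σ zᵢ(Kᵢ−1)/(1+ψ₂(Kᵢ−1)) = 0.
Feasibility: ΣzᵢKᵢ = 1.979, Σzᵢ/Kᵢ = 1.181 — both > 1, two phases present.
Iterate (Newton) starting at ψ₂ = 0.5:
  ψ₂ = 0.500: g = 0.0912, g' = -0.643 → ψ₂ = 0.642
  ψ₂ = 0.642: g = 0.0078, g' = -0.547 → ψ₂ = 0.656
Converged at ψ₂ = 0.656.
  1: x = 0.022, y = 0.175
  2: x = 0.051, y = 0.170
  3: x = 0.216, y = 0.279
  4: x = 0.710, y = 0.376

V/F (drum 2) = 0.656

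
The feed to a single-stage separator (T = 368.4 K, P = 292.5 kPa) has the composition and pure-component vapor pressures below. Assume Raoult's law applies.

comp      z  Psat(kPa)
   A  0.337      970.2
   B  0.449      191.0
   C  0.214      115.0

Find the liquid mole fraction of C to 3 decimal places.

Raoult's law: Kᵢ = Pᵢˢᵃᵗ/P = Pᵢˢᵃᵗ/292.5.
  K_A = 970.2/292.5 = 3.31692, K_B = 191.0/292.5 = 0.65299, K_C = 115.0/292.5 = 0.39316
Material balance + equilibrium reduce to Σ zᵢ(Kᵢ−1)/(1+ψ(Kᵢ−1)) = 0.
Check two-phase: ΣzᵢKᵢ = 1.495 > 1 and Σzᵢ/Kᵢ = 1.334 > 1, so g(0) = 0.495 > 0 and g(1) = -0.334 < 0.
Newton iteration, ψ⁰ = 0.5:
  ψ = 0.500: g = -0.0132, g' = -0.630 → ψ = 0.479
Converged at ψ = 0.479.
Compositions from xᵢ = zᵢ/(1+ψ(Kᵢ−1)), yᵢ = Kᵢxᵢ:
  A: x = 0.160, y = 0.530
  B: x = 0.539, y = 0.352
  C: x = 0.302, y = 0.119

x_C = 0.302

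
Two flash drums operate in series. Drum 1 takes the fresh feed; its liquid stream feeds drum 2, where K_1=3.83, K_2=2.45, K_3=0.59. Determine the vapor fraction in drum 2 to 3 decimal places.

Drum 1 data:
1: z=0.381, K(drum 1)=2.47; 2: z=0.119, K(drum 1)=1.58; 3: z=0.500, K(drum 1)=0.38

V/F (drum 2) = 0.540

Drum 1:
Material balance + equilibrium reduce to Σ zᵢ(Kᵢ−1)/(1+ψ₁(Kᵢ−1)) = 0.
Check two-phase: ΣzᵢKᵢ = 1.319 > 1 and Σzᵢ/Kᵢ = 1.545 > 1, so g(0) = 0.319 > 0 and g(1) = -0.545 < 0.
Newton–Raphson from ψ₁ = 0.5:
  ψ₁ = 0.500: g = -0.0730, g' = -0.701 → ψ₁ = 0.396
  ψ₁ = 0.396: g = -0.0007, g' = -0.693 → ψ₁ = 0.395
Converged at ψ₁ = 0.395.
Drum-1 compositions:
  1: x = 0.241, y = 0.595
  2: x = 0.097, y = 0.153
  3: x = 0.662, y = 0.252
Drum-2 feed = drum-1 liquid: z₂ = (0.2411, 0.0968, 0.6621).
Drum 2:
Newton–Raphson from ψ₂ = 0.5:
  ψ₂ = 0.500: g = 0.0224, g' = -0.576 → ψ₂ = 0.539
  ψ₂ = 0.539: g = 0.0005, g' = -0.550 → ψ₂ = 0.540
Converged at ψ₂ = 0.540.
  1: x = 0.095, y = 0.365
  2: x = 0.054, y = 0.133
  3: x = 0.850, y = 0.502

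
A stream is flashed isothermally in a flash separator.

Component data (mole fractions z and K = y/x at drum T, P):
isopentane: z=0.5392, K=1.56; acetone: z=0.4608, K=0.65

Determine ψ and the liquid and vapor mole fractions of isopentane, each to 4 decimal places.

Binary case is linear: z₁(K₁−1)(1+ψ(K₂−1)) + z₂(K₂−1)(1+ψ(K₁−1)) = 0
⇒ ψ = [z₁(K₁−1)+z₂(K₂−1)] / [−(K₁−1)(K₂−1)] = 0.14067/0.19600 = 0.7177
Compositions from xᵢ = zᵢ/(1+ψ(Kᵢ−1)), yᵢ = Kᵢxᵢ:
  isopentane: x = 0.3846, y = 0.6000
  acetone: x = 0.6154, y = 0.4000

ψ = 0.7177, x_isopentane = 0.3846, y_isopentane = 0.6000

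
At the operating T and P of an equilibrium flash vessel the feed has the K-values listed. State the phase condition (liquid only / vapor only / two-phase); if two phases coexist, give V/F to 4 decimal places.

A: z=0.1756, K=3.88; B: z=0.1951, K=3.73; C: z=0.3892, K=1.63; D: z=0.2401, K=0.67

vapor only

ΣzᵢKᵢ = 2.2043; Σzᵢ/Kᵢ = 0.6947.
Since Σzᵢ/Kᵢ < 1 the mixture is above its dew point — single vapor phase.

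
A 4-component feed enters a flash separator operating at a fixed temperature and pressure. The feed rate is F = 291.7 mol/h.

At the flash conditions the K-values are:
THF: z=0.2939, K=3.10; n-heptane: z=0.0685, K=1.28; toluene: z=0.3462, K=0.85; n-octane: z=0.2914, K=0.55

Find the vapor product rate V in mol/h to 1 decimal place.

Rachford–Rice: g(ψ) = Σ zᵢ(Kᵢ−1)/(1+ψ(Kᵢ−1)) = 0.
Feasibility: ΣzᵢKᵢ = 1.4533, Σzᵢ/Kᵢ = 1.0854 — both > 1, two phases present.
Newton iteration, ψ⁰ = 0.7:
  ψ = 0.7000: g = 0.01646, g' = -0.3517 → ψ = 0.7468
  ψ = 0.7468: g = 0.00019, g' = -0.3439 → ψ = 0.7474
Converged at ψ = 0.7474.
Then V = ψ·F = 0.7474·291.7 = 218.0 mol/h and L = F − V = 73.7 mol/h.

V = 218.0 mol/h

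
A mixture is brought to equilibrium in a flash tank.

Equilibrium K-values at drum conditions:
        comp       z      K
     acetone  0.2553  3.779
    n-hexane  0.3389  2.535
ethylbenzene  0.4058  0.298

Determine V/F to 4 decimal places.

Rachford–Rice: g(V/F) = Σ zᵢ(Kᵢ−1)/(1+V/F(Kᵢ−1)) = 0.
Feasibility: ΣzᵢKᵢ = 1.9448, Σzᵢ/Kᵢ = 1.5630 — both > 1, two phases present.
Newton iteration, V/F⁰ = 0.5:
  V/F = 0.5000: g = 0.15230, g' = -1.0757 → V/F = 0.6416
  V/F = 0.6416: g = -0.00128, g' = -1.1193 → V/F = 0.6404
Converged at V/F = 0.6404.

V/F = 0.6404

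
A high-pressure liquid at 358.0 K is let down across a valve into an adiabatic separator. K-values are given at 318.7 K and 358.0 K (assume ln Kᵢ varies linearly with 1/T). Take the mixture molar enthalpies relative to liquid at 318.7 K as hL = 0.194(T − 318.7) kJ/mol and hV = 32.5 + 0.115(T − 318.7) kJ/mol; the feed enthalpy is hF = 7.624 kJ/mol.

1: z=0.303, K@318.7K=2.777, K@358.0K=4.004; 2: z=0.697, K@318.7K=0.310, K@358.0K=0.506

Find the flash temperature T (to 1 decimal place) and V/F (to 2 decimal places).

Adiabatic flash: solve Rachford–Rice at each trial T, then check hF = ψ·hV(T) + (1−ψ)·hL(T).
  T = 318.7 K: K = (2.777, 0.310), RR gives ψ = 0.047, H_out = 1.524 kJ/mol
  T = 358.0 K: K = (4.004, 0.506), RR gives ψ = 0.381, H_out = 18.834 kJ/mol
  T = 338.4 K: K = (3.372, 0.402), RR gives ψ = 0.213, H_out = 10.406 kJ/mol
  T = 328.5 K: K = (3.067, 0.354), RR gives ψ = 0.132, H_out = 6.089 kJ/mol
  T = 333.4 K: K = (3.217, 0.377), RR gives ψ = 0.172, H_out = 8.250 kJ/mol
  T = 330.9 K: K = (3.140, 0.365), RR gives ψ = 0.152, H_out = 7.155 kJ/mol
  T = 332.1 K: K = (3.177, 0.371), RR gives ψ = 0.162, H_out = 7.682 kJ/mol
Linear interpolation between T = 330.9 (H_out = 7.155) and T = 332.1 (H_out = 7.682) on hF = 7.624 gives T ≈ 332.0 K, at which ψ = 0.16.

T = 332.0 K, V/F = 0.16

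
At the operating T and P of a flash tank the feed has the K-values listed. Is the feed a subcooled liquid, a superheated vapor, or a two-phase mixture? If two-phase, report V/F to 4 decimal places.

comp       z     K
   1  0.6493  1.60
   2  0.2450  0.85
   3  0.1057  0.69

ΣzᵢKᵢ = 1.3201; Σzᵢ/Kᵢ = 0.8472.
Since Σzᵢ/Kᵢ < 1 the mixture is above its dew point — single vapor phase.

superheated vapor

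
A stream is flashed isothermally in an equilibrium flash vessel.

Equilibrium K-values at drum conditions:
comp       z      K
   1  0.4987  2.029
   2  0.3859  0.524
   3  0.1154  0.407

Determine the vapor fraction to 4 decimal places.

ψ = 0.5011

Rachford–Rice: g(ψ) = Σ zᵢ(Kᵢ−1)/(1+ψ(Kᵢ−1)) = 0.
g(0) = ΣzᵢKᵢ − 1 = 0.2610 and g(1) = 1 − Σzᵢ/Kᵢ = -0.2658, so a root lies in (0, 1).
Newton–Raphson from ψ = 0.5:
  ψ = 0.5000: g = 0.00050, g' = -0.4628 → ψ = 0.5011
Converged at ψ = 0.5011.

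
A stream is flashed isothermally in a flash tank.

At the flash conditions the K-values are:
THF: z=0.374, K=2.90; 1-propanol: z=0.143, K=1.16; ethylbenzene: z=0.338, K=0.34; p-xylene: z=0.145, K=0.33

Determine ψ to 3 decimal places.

Iterate (Newton) starting at ψ = 0.48:
  ψ = 0.480: g = -0.0768, g' = -0.829 → ψ = 0.387
Converged at ψ = 0.387.

ψ = 0.387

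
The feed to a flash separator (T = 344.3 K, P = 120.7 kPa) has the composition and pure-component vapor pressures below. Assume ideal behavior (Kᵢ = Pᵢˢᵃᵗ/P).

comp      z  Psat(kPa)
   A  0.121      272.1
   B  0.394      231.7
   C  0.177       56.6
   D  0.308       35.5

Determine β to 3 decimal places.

β = 0.311

Raoult's law: Kᵢ = Pᵢˢᵃᵗ/P = Pᵢˢᵃᵗ/120.7.
  K_A = 272.1/120.7 = 2.25435, K_B = 231.7/120.7 = 1.91964, K_C = 56.6/120.7 = 0.46893, K_D = 35.5/120.7 = 0.29412
Material balance + equilibrium reduce to Σ zᵢ(Kᵢ−1)/(1+β(Kᵢ−1)) = 0.
g(0) = ΣzᵢKᵢ − 1 = 0.203 and g(1) = 1 − Σzᵢ/Kᵢ = -0.684, so a root lies in (0, 1).
Iterate (Newton) starting at β = 0.5:
  β = 0.500: g = -0.1225, g' = -0.687 → β = 0.322
  β = 0.322: g = -0.0070, g' = -0.625 → β = 0.311
Converged at β = 0.311.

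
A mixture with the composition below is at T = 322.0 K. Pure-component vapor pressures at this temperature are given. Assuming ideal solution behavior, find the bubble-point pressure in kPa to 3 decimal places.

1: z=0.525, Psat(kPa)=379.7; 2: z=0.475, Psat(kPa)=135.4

Pbub = 263.658 kPa

At the bubble point ψ → 0, so ΣzᵢKᵢ = 1 with Kᵢ = Pᵢˢᵃᵗ/P ⇒ P = ΣzᵢPᵢˢᵃᵗ.
P = 0.525·379.7 + 0.475·135.4 = 263.658 kPa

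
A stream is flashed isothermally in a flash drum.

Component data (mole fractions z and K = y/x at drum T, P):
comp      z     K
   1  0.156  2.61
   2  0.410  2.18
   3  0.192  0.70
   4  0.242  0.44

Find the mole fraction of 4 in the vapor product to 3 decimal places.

Material balance + equilibrium reduce to Σ zᵢ(Kᵢ−1)/(1+ψ(Kᵢ−1)) = 0.
Check two-phase: ΣzᵢKᵢ = 1.542 > 1 and Σzᵢ/Kᵢ = 1.072 > 1, so g(0) = 0.542 > 0 and g(1) = -0.072 < 0.
Newton–Raphson from ψ = 0.5:
  ψ = 0.500: g = 0.1874, g' = -0.520 → ψ = 0.860
  ψ = 0.860: g = 0.0063, g' = -0.526 → ψ = 0.872
Converged at ψ = 0.872.
Compositions from xᵢ = zᵢ/(1+ψ(Kᵢ−1)), yᵢ = Kᵢxᵢ:
  1: x = 0.065, y = 0.169
  2: x = 0.202, y = 0.440
  3: x = 0.260, y = 0.182
  4: x = 0.473, y = 0.208

y_4 = 0.208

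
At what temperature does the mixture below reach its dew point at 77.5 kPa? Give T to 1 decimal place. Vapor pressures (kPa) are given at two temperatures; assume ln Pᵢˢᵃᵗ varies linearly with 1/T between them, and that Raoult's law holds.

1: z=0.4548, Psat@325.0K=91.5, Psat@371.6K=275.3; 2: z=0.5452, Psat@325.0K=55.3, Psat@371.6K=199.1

T = 329.7 K

Dew-point temperature: Σzᵢ·P/Pᵢˢᵃᵗ(T) = 1. Interpolate ln Pᵢˢᵃᵗ = aᵢ + bᵢ/T.
  T = 325.0 K: ΣzᵢP/Pᵢˢᵃᵗ = 1.1493
  T = 371.6 K: ΣzᵢP/Pᵢˢᵃᵗ = 0.3403
  T = 348.3 K: ΣzᵢP/Pᵢˢᵃᵗ = 0.5998
  T = 336.6 K: ΣzᵢP/Pᵢˢᵃᵗ = 0.8219
  T = 330.8 K: ΣzᵢP/Pᵢˢᵃᵗ = 0.9690
  T = 327.9 K: ΣzᵢP/Pᵢˢᵃᵗ = 1.0545
Interpolating between 327.9 K and 330.8 K gives T ≈ 329.7 K.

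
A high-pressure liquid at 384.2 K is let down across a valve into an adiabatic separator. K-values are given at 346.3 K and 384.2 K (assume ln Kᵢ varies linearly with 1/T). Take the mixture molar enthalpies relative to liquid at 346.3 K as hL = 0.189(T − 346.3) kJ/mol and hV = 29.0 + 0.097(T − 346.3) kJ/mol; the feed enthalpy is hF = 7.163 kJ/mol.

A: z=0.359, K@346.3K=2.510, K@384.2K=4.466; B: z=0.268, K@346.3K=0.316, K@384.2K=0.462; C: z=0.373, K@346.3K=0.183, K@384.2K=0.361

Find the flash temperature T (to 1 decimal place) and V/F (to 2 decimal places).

Adiabatic flash: solve Rachford–Rice at each trial T, then check hF = ψ·hV(T) + (1−ψ)·hL(T).
  T = 346.3 K: K = (2.510, 0.316, 0.183), RR gives ψ = 0.047, H_out = 1.359 kJ/mol
  T = 384.2 K: K = (4.466, 0.462, 0.361), RR gives ψ = 0.415, H_out = 17.758 kJ/mol
  T = 365.2 K: K = (3.396, 0.386, 0.261), RR gives ψ = 0.254, H_out = 10.508 kJ/mol
  T = 355.8 K: K = (2.934, 0.350, 0.220), RR gives ψ = 0.163, H_out = 6.373 kJ/mol
  T = 360.5 K: K = (3.159, 0.368, 0.240), RR gives ψ = 0.211, H_out = 8.514 kJ/mol
  T = 358.1 K: K = (3.043, 0.359, 0.230), RR gives ψ = 0.187, H_out = 7.442 kJ/mol
Linear interpolation between T = 355.8 (H_out = 6.373) and T = 358.1 (H_out = 7.442) on hF = 7.163 gives T ≈ 357.5 K, at which ψ = 0.18.

T = 357.5 K, V/F = 0.18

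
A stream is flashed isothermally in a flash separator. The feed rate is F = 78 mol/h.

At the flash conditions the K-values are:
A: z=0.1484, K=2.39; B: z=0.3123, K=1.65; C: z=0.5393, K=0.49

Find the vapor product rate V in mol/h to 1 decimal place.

Iterate (Newton) starting at ψ = 0.5:
  ψ = 0.5000: g = -0.09428, g' = -0.4277 → ψ = 0.2795
  ψ = 0.2795: g = -0.00044, g' = -0.4340 → ψ = 0.2785
Converged at ψ = 0.2785.
Then V = ψ·F = 0.2785·78 = 21.7 mol/h and L = F − V = 56.3 mol/h.

V = 21.7 mol/h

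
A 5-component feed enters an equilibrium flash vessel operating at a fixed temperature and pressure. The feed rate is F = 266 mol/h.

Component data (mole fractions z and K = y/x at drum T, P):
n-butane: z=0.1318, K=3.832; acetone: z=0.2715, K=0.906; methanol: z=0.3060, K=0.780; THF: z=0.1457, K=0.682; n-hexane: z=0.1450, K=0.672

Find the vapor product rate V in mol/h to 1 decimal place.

Newton–Raphson from ψ = 0.48:
  ψ = 0.4800: g = -0.05492, g' = -0.2535 → ψ = 0.2634
  ψ = 0.2634: g = 0.01353, g' = -0.4022 → ψ = 0.2970
  ψ = 0.2970: g = 0.00058, g' = -0.3684 → ψ = 0.2986
Converged at ψ = 0.2986.
Then V = ψ·F = 0.2986·266 = 79.4 mol/h and L = F − V = 186.6 mol/h.

V = 79.4 mol/h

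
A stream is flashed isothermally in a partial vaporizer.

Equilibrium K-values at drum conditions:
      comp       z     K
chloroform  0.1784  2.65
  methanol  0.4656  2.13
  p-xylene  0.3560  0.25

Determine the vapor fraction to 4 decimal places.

ψ = 0.5755

Rachford–Rice: g(ψ) = Σ zᵢ(Kᵢ−1)/(1+ψ(Kᵢ−1)) = 0.
Feasibility: ΣzᵢKᵢ = 1.5535, Σzᵢ/Kᵢ = 1.7099 — both > 1, two phases present.
Newton–Raphson from ψ = 0.38:
  ψ = 0.3800: g = 0.17557, g' = -0.8662 → ψ = 0.5827
  ψ = 0.5827: g = -0.00695, g' = -0.9742 → ψ = 0.5756
  ψ = 0.5756: g = -0.00003, g' = -0.9660 → ψ = 0.5755
Converged at ψ = 0.5755.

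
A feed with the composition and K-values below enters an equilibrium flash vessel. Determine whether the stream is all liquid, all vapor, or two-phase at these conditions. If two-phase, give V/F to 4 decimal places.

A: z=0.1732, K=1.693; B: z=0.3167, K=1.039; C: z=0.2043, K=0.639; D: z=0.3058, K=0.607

all liquid

ΣzᵢKᵢ = 0.9384; Σzᵢ/Kᵢ = 1.2306.
Since ΣzᵢKᵢ < 1 the mixture is below its bubble point — single liquid phase.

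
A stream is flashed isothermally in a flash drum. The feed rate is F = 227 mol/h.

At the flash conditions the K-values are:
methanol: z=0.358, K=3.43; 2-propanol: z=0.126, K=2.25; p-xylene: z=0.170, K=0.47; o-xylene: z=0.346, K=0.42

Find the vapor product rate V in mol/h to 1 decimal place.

Material balance + equilibrium reduce to Σ zᵢ(Kᵢ−1)/(1+V/F(Kᵢ−1)) = 0.
Check two-phase: ΣzᵢKᵢ = 1.737 > 1 and Σzᵢ/Kᵢ = 1.346 > 1, so g(0) = 0.737 > 0 and g(1) = -0.346 < 0.
Iterate (Newton) starting at V/F = 0.33:
  V/F = 0.330: g = 0.2369, g' = -0.998 → V/F = 0.567
  V/F = 0.567: g = 0.0299, g' = -0.797 → V/F = 0.605
Converged at V/F = 0.605.
Then V = V/F·F = 0.6051·227 = 137.4 mol/h and L = F − V = 89.6 mol/h.

V = 137.4 mol/h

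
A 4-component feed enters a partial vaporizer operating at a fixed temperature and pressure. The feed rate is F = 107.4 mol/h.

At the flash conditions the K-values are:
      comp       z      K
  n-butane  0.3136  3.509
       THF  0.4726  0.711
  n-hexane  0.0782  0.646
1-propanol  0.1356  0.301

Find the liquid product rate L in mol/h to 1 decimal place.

Newton iteration, β⁰ = 0.47:
  β = 0.4700: g = 0.02864, g' = -0.6296 → β = 0.5155
  β = 0.5155: g = 0.00056, g' = -0.6064 → β = 0.5164
Converged at β = 0.5164.
Then V = β·F = 0.5164·107.4 = 55.5 mol/h and L = F − V = 51.9 mol/h.

L = 51.9 mol/h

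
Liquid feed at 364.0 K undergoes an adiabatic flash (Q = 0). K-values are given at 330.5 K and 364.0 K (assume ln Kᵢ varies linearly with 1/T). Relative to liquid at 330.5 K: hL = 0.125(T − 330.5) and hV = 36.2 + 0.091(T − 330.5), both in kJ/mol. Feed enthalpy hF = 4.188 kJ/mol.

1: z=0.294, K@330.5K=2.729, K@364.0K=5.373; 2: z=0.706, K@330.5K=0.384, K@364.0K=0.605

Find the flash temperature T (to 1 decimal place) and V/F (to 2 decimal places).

T = 332.7 K, V/F = 0.11

Adiabatic flash: solve Rachford–Rice at each trial T, then check hF = ψ·hV(T) + (1−ψ)·hL(T).
  T = 330.5 K: K = (2.729, 0.384), RR gives ψ = 0.069, H_out = 2.496 kJ/mol
  T = 364.0 K: K = (5.373, 0.605), RR gives ψ = 0.583, H_out = 24.623 kJ/mol
  T = 347.2 K: K = (3.888, 0.487), RR gives ψ = 0.329, H_out = 13.798 kJ/mol
  T = 338.9 K: K = (3.275, 0.434), RR gives ψ = 0.209, H_out = 8.561 kJ/mol
  T = 334.7 K: K = (2.993, 0.409), RR gives ψ = 0.143, H_out = 5.676 kJ/mol
  T = 332.6 K: K = (2.859, 0.396), RR gives ψ = 0.107, H_out = 4.131 kJ/mol
Linear interpolation between T = 332.6 (H_out = 4.131) and T = 334.7 (H_out = 5.676) on hF = 4.188 gives T ≈ 332.7 K, at which ψ = 0.11.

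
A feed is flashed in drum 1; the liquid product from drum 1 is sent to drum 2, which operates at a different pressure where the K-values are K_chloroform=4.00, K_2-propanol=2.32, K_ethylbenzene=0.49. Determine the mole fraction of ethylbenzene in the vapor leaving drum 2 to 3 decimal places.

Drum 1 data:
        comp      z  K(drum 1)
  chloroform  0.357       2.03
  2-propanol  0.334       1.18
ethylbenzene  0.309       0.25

y_ethylbenzene (drum 2) = 0.385

Drum 1:
Newton iteration, ψ₁⁰ = 0.5:
  ψ₁ = 0.500: g = -0.0729, g' = -0.619 → ψ₁ = 0.382
  ψ₁ = 0.382: g = -0.0048, g' = -0.546 → ψ₁ = 0.373
Converged at ψ₁ = 0.373.
Drum-1 compositions:
  chloroform: x = 0.258, y = 0.523
  2-propanol: x = 0.313, y = 0.369
  ethylbenzene: x = 0.429, y = 0.107
Drum-2 feed = drum-1 liquid: z₂ = (0.2578, 0.3130, 0.4292).
Drum 2:
Iterate (Newton) starting at ψ₂ = 0.5:
  ψ₂ = 0.500: g = 0.2644, g' = -0.770 → ψ₂ = 0.843
  ψ₂ = 0.843: g = 0.0305, g' = -0.652 → ψ₂ = 0.890
Converged at ψ₂ = 0.890.
  chloroform: x = 0.070, y = 0.281
  2-propanol: x = 0.144, y = 0.334
  ethylbenzene: x = 0.786, y = 0.385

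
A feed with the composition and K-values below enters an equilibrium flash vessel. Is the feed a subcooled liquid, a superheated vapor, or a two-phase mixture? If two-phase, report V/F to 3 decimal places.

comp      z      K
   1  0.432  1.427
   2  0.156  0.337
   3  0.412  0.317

subcooled liquid

ΣzᵢKᵢ = 0.800; Σzᵢ/Kᵢ = 2.065.
Since ΣzᵢKᵢ < 1 the mixture is below its bubble point — single liquid phase.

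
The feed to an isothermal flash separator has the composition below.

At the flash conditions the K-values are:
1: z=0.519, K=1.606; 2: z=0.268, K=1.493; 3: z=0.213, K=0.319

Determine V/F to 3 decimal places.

V/F = 0.779

Material balance + equilibrium reduce to Σ zᵢ(Kᵢ−1)/(1+V/F(Kᵢ−1)) = 0.
Check two-phase: ΣzᵢKᵢ = 1.302 > 1 and Σzᵢ/Kᵢ = 1.170 > 1, so g(0) = 0.302 > 0 and g(1) = -0.170 < 0.
Newton–Raphson from V/F = 0.56:
  V/F = 0.560: g = 0.1039, g' = -0.404 → V/F = 0.817
  V/F = 0.817: g = -0.0224, g' = -0.620 → V/F = 0.781
  V/F = 0.781: g = -0.0009, g' = -0.572 → V/F = 0.779
Converged at V/F = 0.779.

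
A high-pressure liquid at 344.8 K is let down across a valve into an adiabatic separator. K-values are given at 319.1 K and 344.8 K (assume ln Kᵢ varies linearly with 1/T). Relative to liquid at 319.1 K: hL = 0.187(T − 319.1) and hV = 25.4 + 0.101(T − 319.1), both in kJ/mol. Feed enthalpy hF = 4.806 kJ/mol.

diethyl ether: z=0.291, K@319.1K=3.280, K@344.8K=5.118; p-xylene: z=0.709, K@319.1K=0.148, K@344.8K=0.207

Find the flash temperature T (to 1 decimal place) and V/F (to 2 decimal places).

Adiabatic flash: solve Rachford–Rice at each trial T, then check hF = ψ·hV(T) + (1−ψ)·hL(T).
  T = 319.1 K: K = (3.280, 0.148), RR gives ψ = 0.031, H_out = 0.777 kJ/mol
  T = 344.8 K: K = (5.118, 0.207), RR gives ψ = 0.195, H_out = 9.323 kJ/mol
  T = 332.0 K: K = (4.136, 0.176), RR gives ψ = 0.127, H_out = 5.502 kJ/mol
  T = 325.6 K: K = (3.695, 0.162), RR gives ψ = 0.084, H_out = 3.306 kJ/mol
  T = 328.8 K: K = (3.912, 0.169), RR gives ψ = 0.107, H_out = 4.435 kJ/mol
  T = 330.4 K: K = (4.023, 0.173), RR gives ψ = 0.117, H_out = 4.975 kJ/mol
Linear interpolation between T = 328.8 (H_out = 4.435) and T = 330.4 (H_out = 4.975) on hF = 4.806 gives T ≈ 329.9 K, at which ψ = 0.11.

T = 329.9 K, V/F = 0.11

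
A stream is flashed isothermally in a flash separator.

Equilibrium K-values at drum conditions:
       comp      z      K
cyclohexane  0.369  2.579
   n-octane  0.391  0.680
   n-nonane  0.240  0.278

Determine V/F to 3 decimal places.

V/F = 0.354

Newton iteration, V/F⁰ = 0.53:
  V/F = 0.530: g = -0.1142, g' = -0.659 → V/F = 0.357
  V/F = 0.357: g = -0.0019, g' = -0.654 → V/F = 0.354
Converged at V/F = 0.354.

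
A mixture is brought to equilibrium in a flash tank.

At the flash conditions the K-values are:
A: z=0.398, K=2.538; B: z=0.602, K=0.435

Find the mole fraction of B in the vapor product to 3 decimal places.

Material balance + equilibrium reduce to Σ zᵢ(Kᵢ−1)/(1+ψ(Kᵢ−1)) = 0.
g(0) = ΣzᵢKᵢ − 1 = 0.272 and g(1) = 1 − Σzᵢ/Kᵢ = -0.541, so a root lies in (0, 1).
Binary case is linear: z₁(K₁−1)(1+ψ(K₂−1)) + z₂(K₂−1)(1+ψ(K₁−1)) = 0
⇒ ψ = [z₁(K₁−1)+z₂(K₂−1)] / [−(K₁−1)(K₂−1)] = 0.2720/0.8690 = 0.313
Compositions from xᵢ = zᵢ/(1+ψ(Kᵢ−1)), yᵢ = Kᵢxᵢ:
  A: x = 0.269, y = 0.682
  B: x = 0.731, y = 0.318

y_B = 0.318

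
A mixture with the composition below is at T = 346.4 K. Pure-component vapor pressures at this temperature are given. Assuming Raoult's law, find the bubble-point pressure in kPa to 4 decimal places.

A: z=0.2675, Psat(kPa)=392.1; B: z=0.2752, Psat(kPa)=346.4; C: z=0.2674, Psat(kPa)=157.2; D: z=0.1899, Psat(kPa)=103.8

Pbub = 261.9629 kPa

At the bubble point ψ → 0, so ΣzᵢKᵢ = 1 with Kᵢ = Pᵢˢᵃᵗ/P ⇒ P = ΣzᵢPᵢˢᵃᵗ.
P = 0.2675·392.1 + 0.2752·346.4 + 0.2674·157.2 + 0.1899·103.8 = 261.9629 kPa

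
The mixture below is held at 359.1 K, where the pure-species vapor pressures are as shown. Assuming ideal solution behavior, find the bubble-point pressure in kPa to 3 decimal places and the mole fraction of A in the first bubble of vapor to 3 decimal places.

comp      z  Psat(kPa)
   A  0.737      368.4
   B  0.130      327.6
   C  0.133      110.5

Pbub = 328.795 kPa, y_A = 0.826

At the bubble point ψ → 0, so ΣzᵢKᵢ = 1 with Kᵢ = Pᵢˢᵃᵗ/P ⇒ P = ΣzᵢPᵢˢᵃᵗ.
P = 0.737·368.4 + 0.130·327.6 + 0.133·110.5 = 328.795 kPa
yᵢ = zᵢPᵢˢᵃᵗ/P ⇒ y_A = 0.737·368.4/328.795 = 0.826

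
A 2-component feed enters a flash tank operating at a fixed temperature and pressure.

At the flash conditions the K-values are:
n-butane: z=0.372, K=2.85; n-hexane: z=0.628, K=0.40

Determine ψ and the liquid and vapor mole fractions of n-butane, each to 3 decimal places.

Let ψ = V/F and solve Σ zᵢ(Kᵢ−1)/(1+ψ(Kᵢ−1)) = 0.
Check two-phase: ΣzᵢKᵢ = 1.311 > 1 and Σzᵢ/Kᵢ = 1.701 > 1, so g(0) = 0.311 > 0 and g(1) = -0.701 < 0.
Newton iteration, ψ⁰ = 0.5:
  ψ = 0.500: g = -0.1808, g' = -0.805 → ψ = 0.275
  ψ = 0.275: g = 0.0045, g' = -0.883 → ψ = 0.281
Converged at ψ = 0.281.
Compositions from xᵢ = zᵢ/(1+ψ(Kᵢ−1)), yᵢ = Kᵢxᵢ:
  n-butane: x = 0.245, y = 0.698
  n-hexane: x = 0.755, y = 0.302

ψ = 0.281, x_n-butane = 0.245, y_n-butane = 0.698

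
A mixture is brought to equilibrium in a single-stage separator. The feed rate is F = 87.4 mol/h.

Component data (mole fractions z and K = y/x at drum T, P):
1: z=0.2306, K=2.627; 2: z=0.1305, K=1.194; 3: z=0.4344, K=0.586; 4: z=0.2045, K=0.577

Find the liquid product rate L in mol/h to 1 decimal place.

L = 66.8 mol/h

Material balance + equilibrium reduce to Σ zᵢ(Kᵢ−1)/(1+β(Kᵢ−1)) = 0.
Check two-phase: ΣzᵢKᵢ = 1.1342 > 1 and Σzᵢ/Kᵢ = 1.2928 > 1, so g(0) = 0.1342 > 0 and g(1) = -0.2928 < 0.
Newton–Raphson from β = 0.5:
  β = 0.5000: g = -0.10653, g' = -0.3669 → β = 0.2097
  β = 0.2097: g = 0.01222, g' = -0.4773 → β = 0.2353
  β = 0.2353: g = 0.00022, g' = -0.4602 → β = 0.2358
Converged at β = 0.2358.
Then V = β·F = 0.2358·87.4 = 20.6 mol/h and L = F − V = 66.8 mol/h.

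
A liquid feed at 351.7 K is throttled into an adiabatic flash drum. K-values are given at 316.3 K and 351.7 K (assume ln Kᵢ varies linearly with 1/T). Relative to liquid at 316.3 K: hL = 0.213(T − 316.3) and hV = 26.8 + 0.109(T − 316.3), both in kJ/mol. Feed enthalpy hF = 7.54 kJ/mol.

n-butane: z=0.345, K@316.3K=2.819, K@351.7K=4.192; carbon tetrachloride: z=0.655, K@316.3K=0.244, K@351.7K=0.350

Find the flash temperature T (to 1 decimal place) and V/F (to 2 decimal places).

T = 328.8 K, V/F = 0.19

Adiabatic flash: solve Rachford–Rice at each trial T, then check hF = ψ·hV(T) + (1−ψ)·hL(T).
  T = 316.3 K: K = (2.819, 0.244), RR gives ψ = 0.096, H_out = 2.580 kJ/mol
  T = 351.7 K: K = (4.192, 0.350), RR gives ψ = 0.326, H_out = 15.067 kJ/mol
  T = 334.0 K: K = (3.474, 0.295), RR gives ψ = 0.225, H_out = 9.377 kJ/mol
  T = 325.1 K: K = (3.136, 0.269), RR gives ψ = 0.165, H_out = 6.153 kJ/mol
  T = 329.6 K: K = (3.305, 0.282), RR gives ψ = 0.196, H_out = 7.823 kJ/mol
  T = 327.4 K: K = (3.222, 0.276), RR gives ψ = 0.181, H_out = 7.018 kJ/mol
Linear interpolation between T = 327.4 (H_out = 7.018) and T = 329.6 (H_out = 7.823) on hF = 7.54 gives T ≈ 328.8 K, at which ψ = 0.19.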